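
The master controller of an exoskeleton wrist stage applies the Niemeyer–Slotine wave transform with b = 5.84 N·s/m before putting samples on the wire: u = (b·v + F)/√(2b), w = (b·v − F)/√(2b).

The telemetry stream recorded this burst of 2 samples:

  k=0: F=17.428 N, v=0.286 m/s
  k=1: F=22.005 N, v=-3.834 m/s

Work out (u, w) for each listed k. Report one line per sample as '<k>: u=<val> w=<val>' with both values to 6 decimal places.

0: u=5.588200 w=-4.610766
1: u=-0.112816 w=-12.990268

k=0: b·v=5.84×0.286=1.670240; √(2b)=3.417601; u=(1.670240+17.428)/3.417601=5.588200, w=(1.670240−17.428)/3.417601=-4.610766
k=1: b·v=5.84×(-3.834)=-22.390560; √(2b)=3.417601; u=(-22.390560+22.005)/3.417601=-0.112816, w=(-22.390560−22.005)/3.417601=-12.990268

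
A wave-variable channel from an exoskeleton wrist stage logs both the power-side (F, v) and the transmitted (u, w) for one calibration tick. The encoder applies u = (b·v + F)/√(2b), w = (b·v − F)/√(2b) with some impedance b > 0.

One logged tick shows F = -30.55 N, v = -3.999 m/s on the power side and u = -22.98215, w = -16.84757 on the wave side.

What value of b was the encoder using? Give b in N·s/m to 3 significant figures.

u + w = -39.82972;  u + w = √(2b)·v, so √(2b) = -39.82972/(-3.999) = 9.95992.
b = (√(2b))²/2 = 99.20001/2 = 49.60000.
(Check via u − w = 2F/√(2b): u − w = -6.13458, 2F/√(2b) = -6.13459.)

b = 49.6 N·s/m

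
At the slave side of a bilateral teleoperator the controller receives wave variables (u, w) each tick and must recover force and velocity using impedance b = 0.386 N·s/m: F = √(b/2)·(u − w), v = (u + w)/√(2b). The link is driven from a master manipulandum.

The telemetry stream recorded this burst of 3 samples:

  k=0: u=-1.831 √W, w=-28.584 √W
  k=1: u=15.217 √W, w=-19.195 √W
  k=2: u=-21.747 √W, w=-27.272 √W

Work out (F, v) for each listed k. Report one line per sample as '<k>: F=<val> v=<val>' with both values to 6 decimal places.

k=0: u−w=26.753000, u+w=-30.415000; √(b/2)=0.439318, √(2b)=0.878635; F=0.439318×26.753=11.753065, v=-30.415000/0.878635=-34.616182
k=1: u−w=34.412000, u+w=-3.978000; √(b/2)=0.439318, √(2b)=0.878635; F=0.439318×34.412=15.117799, v=-3.978000/0.878635=-4.527476
k=2: u−w=5.525000, u+w=-49.019000; √(b/2)=0.439318, √(2b)=0.878635; F=0.439318×5.525=2.427230, v=-49.019000/0.878635=-55.789928

0: F=11.753065 v=-34.616182
1: F=15.117799 v=-4.527476
2: F=2.427230 v=-55.789928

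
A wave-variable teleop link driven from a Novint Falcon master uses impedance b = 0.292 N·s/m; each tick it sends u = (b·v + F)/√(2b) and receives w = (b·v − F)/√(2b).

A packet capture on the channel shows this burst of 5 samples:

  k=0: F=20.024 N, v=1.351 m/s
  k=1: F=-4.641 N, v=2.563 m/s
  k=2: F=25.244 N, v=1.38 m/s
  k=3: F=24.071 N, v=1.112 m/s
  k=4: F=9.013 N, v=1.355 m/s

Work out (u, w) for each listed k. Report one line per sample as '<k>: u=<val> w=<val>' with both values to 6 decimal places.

k=0: b·v=0.292×1.351=0.394492; √(2b)=0.764199; u=(0.394492+20.024)/0.764199=26.718818, w=(0.394492−20.024)/0.764199=-25.686385
k=1: b·v=0.292×2.563=0.748396; √(2b)=0.764199; u=(0.748396+(-4.641))/0.764199=-5.093705, w=(0.748396−(-4.641))/0.764199=7.052347
k=2: b·v=0.292×1.38=0.402960; √(2b)=0.764199; u=(0.402960+25.244)/0.764199=33.560581, w=(0.402960−25.244)/0.764199=-32.505986
k=3: b·v=0.292×1.112=0.324704; √(2b)=0.764199; u=(0.324704+24.071)/0.764199=31.923238, w=(0.324704−24.071)/0.764199=-31.073448
k=4: b·v=0.292×1.355=0.395660; √(2b)=0.764199; u=(0.395660+9.013)/0.764199=12.311794, w=(0.395660−9.013)/0.764199=-11.276305

0: u=26.718818 w=-25.686385
1: u=-5.093705 w=7.052347
2: u=33.560581 w=-32.505986
3: u=31.923238 w=-31.073448
4: u=12.311794 w=-11.276305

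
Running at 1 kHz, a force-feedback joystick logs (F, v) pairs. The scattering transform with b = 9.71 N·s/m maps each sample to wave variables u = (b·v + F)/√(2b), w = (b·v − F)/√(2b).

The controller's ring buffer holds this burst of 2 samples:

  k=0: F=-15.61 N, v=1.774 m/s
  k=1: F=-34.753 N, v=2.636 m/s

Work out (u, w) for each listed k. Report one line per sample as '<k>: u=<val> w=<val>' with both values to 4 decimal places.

k=0: b·v=9.71×1.774=17.2255; √(2b)=4.4068; u=(17.2255+(-15.61))/4.4068=0.3666, w=(17.2255−(-15.61))/4.4068=7.4511
k=1: b·v=9.71×2.636=25.5956; √(2b)=4.4068; u=(25.5956+(-34.753))/4.4068=-2.0780, w=(25.5956−(-34.753))/4.4068=13.6944

0: u=0.3666 w=7.4511
1: u=-2.0780 w=13.6944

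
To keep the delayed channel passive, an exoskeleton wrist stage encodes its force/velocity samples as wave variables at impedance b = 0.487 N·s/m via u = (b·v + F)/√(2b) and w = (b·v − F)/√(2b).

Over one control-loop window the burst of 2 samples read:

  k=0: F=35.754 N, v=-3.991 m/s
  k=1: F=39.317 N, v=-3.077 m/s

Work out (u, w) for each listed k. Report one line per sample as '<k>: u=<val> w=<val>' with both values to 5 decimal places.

0: u=34.25868 w=-38.19745
1: u=38.31994 w=-41.35668

k=0: b·v=0.487×(-3.991)=-1.94362; √(2b)=0.98691; u=(-1.94362+35.754)/0.98691=34.25868, w=(-1.94362−35.754)/0.98691=-38.19745
k=1: b·v=0.487×(-3.077)=-1.49850; √(2b)=0.98691; u=(-1.49850+39.317)/0.98691=38.31994, w=(-1.49850−39.317)/0.98691=-41.35668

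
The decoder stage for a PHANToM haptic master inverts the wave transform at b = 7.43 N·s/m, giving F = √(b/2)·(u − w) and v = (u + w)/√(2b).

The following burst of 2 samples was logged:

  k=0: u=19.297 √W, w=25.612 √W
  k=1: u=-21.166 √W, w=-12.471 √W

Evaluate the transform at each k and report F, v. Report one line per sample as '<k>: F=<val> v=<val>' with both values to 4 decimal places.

k=0: u−w=-6.3150, u+w=44.9090; √(b/2)=1.9274, √(2b)=3.8549; F=1.9274×(-6.315)=-12.1717, v=44.9090/3.8549=11.6499
k=1: u−w=-8.6950, u+w=-33.6370; √(b/2)=1.9274, √(2b)=3.8549; F=1.9274×(-8.695)=-16.7590, v=-33.6370/3.8549=-8.7259

0: F=-12.1717 v=11.6499
1: F=-16.7590 v=-8.7259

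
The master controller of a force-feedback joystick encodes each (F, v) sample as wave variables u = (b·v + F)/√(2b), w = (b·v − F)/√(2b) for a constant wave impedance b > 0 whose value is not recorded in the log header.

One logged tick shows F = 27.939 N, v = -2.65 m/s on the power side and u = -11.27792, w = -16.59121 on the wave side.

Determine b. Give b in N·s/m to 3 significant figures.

u + w = -27.86913;  u + w = √(2b)·v, so √(2b) = -27.86913/(-2.65) = 10.51665.
b = (√(2b))²/2 = 110.59999/2 = 55.29999.
(Check via u − w = 2F/√(2b): u − w = 5.31329, 2F/√(2b) = 5.31329.)

b = 55.3 N·s/m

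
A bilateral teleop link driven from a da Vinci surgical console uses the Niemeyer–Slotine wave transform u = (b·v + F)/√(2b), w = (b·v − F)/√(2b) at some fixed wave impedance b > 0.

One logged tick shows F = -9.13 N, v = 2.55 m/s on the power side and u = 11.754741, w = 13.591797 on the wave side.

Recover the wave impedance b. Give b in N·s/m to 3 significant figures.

u + w = 25.346538;  u + w = √(2b)·v, so √(2b) = 25.346538/2.55 = 9.939819.
b = (√(2b))²/2 = 98.799998/2 = 49.399999.
(Check via u − w = 2F/√(2b): u − w = -1.837056, 2F/√(2b) = -1.837056.)

b = 49.4 N·s/m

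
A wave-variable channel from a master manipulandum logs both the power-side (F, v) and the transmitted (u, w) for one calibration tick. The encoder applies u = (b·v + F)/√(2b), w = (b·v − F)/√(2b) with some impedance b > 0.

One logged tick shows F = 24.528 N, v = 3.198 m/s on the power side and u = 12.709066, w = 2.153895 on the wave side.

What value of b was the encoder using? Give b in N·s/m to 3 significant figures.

b = 10.8 N·s/m

u + w = 14.862961;  u + w = √(2b)·v, so √(2b) = 14.862961/3.198 = 4.647580.
b = (√(2b))²/2 = 21.600000/2 = 10.800000.
(Check via u − w = 2F/√(2b): u − w = 10.555171, 2F/√(2b) = 10.555171.)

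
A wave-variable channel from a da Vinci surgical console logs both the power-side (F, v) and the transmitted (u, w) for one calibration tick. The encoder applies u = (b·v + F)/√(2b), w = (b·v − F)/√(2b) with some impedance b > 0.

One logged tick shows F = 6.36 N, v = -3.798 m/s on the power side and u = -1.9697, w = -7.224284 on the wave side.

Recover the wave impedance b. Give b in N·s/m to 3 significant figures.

u + w = -9.193984;  u + w = √(2b)·v, so √(2b) = -9.193984/(-3.798) = 2.420744.
b = (√(2b))²/2 = 5.859999/2 = 2.930000.
(Check via u − w = 2F/√(2b): u − w = 5.254584, 2F/√(2b) = 5.254584.)

b = 2.93 N·s/m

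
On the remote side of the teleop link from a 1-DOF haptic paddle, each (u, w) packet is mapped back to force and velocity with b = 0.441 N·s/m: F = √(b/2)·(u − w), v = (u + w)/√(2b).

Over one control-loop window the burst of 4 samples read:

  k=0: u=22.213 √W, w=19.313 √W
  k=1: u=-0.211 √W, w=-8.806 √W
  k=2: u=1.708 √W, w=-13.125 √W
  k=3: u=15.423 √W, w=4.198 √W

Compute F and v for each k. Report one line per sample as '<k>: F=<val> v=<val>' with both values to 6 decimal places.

0: F=1.361765 v=44.216647
1: F=4.035991 v=-9.601250
2: F=6.965195 v=-12.156756
3: F=5.270971 v=20.892328

k=0: u−w=2.900000, u+w=41.526000; √(b/2)=0.469574, √(2b)=0.939149; F=0.469574×2.9=1.361765, v=41.526000/0.939149=44.216647
k=1: u−w=8.595000, u+w=-9.017000; √(b/2)=0.469574, √(2b)=0.939149; F=0.469574×8.595=4.035991, v=-9.017000/0.939149=-9.601250
k=2: u−w=14.833000, u+w=-11.417000; √(b/2)=0.469574, √(2b)=0.939149; F=0.469574×14.833=6.965195, v=-11.417000/0.939149=-12.156756
k=3: u−w=11.225000, u+w=19.621000; √(b/2)=0.469574, √(2b)=0.939149; F=0.469574×11.225=5.270971, v=19.621000/0.939149=20.892328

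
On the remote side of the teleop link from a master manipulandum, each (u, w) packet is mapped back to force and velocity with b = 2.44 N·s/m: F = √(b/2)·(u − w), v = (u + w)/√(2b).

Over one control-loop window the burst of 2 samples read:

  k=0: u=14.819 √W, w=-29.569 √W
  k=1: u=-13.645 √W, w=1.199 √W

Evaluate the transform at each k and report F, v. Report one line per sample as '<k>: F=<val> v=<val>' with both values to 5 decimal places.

k=0: u−w=44.38800, u+w=-14.75000; √(b/2)=1.10454, √(2b)=2.20907; F=1.10454×44.388=49.02815, v=-14.75000/2.20907=-6.67701
k=1: u−w=-14.84400, u+w=-12.44600; √(b/2)=1.10454, √(2b)=2.20907; F=1.10454×(-14.844)=-16.39573, v=-12.44600/2.20907=-5.63404

0: F=49.02815 v=-6.67701
1: F=-16.39573 v=-5.63404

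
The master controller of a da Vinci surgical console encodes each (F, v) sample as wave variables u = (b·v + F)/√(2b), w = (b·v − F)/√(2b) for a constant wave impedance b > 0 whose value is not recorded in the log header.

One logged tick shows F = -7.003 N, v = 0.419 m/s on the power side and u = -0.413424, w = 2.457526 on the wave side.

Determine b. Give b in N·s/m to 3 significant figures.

b = 11.9 N·s/m

u + w = 2.044102;  u + w = √(2b)·v, so √(2b) = 2.044102/0.419 = 4.878525.
b = (√(2b))²/2 = 23.800007/2 = 11.900003.
(Check via u − w = 2F/√(2b): u − w = -2.870950, 2F/√(2b) = -2.870950.)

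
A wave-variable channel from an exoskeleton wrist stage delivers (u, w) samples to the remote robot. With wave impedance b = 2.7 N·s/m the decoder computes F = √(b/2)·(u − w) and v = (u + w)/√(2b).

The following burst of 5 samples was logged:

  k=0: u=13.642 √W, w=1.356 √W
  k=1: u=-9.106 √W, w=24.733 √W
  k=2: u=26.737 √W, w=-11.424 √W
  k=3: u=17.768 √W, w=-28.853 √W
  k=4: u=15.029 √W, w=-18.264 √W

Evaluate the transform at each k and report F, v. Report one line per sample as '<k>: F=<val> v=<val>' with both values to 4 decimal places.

0: F=14.2750 v=6.4541
1: F=-39.3174 v=6.7248
2: F=44.3391 v=6.5897
3: F=54.1687 v=-4.7702
4: F=38.6830 v=-1.3921

k=0: u−w=12.2860, u+w=14.9980; √(b/2)=1.1619, √(2b)=2.3238; F=1.1619×12.286=14.2750, v=14.9980/2.3238=6.4541
k=1: u−w=-33.8390, u+w=15.6270; √(b/2)=1.1619, √(2b)=2.3238; F=1.1619×(-33.839)=-39.3174, v=15.6270/2.3238=6.7248
k=2: u−w=38.1610, u+w=15.3130; √(b/2)=1.1619, √(2b)=2.3238; F=1.1619×38.161=44.3391, v=15.3130/2.3238=6.5897
k=3: u−w=46.6210, u+w=-11.0850; √(b/2)=1.1619, √(2b)=2.3238; F=1.1619×46.621=54.1687, v=-11.0850/2.3238=-4.7702
k=4: u−w=33.2930, u+w=-3.2350; √(b/2)=1.1619, √(2b)=2.3238; F=1.1619×33.293=38.6830, v=-3.2350/2.3238=-1.3921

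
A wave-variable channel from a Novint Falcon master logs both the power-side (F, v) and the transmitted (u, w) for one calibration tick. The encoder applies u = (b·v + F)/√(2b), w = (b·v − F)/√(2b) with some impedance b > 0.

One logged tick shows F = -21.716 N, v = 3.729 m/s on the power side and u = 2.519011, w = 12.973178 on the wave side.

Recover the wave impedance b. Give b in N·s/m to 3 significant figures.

b = 8.63 N·s/m

u + w = 15.492189;  u + w = √(2b)·v, so √(2b) = 15.492189/3.729 = 4.154516.
b = (√(2b))²/2 = 17.260001/2 = 8.630000.
(Check via u − w = 2F/√(2b): u − w = -10.454167, 2F/√(2b) = -10.454167.)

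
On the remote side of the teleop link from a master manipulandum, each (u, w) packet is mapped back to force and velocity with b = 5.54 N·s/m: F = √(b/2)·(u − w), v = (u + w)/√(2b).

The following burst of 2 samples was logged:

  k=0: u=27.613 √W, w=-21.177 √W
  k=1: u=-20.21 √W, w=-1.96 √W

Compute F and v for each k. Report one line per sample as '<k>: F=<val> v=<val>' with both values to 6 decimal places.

k=0: u−w=48.790000, u+w=6.436000; √(b/2)=1.664332, √(2b)=3.328663; F=1.664332×48.79=81.202744, v=6.436000/3.328663=1.933509
k=1: u−w=-18.250000, u+w=-22.170000; √(b/2)=1.664332, √(2b)=3.328663; F=1.664332×(-18.25)=-30.374053, v=-22.170000/3.328663=-6.660331

0: F=81.202744 v=1.933509
1: F=-30.374053 v=-6.660331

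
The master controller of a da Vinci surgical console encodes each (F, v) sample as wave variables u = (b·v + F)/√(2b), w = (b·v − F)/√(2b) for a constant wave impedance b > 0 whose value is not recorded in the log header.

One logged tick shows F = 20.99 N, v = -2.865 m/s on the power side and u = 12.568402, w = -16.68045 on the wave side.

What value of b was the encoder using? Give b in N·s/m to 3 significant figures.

b = 1.03 N·s/m

u + w = -4.112048;  u + w = √(2b)·v, so √(2b) = -4.112048/(-2.865) = 1.435270.
b = (√(2b))²/2 = 2.059999/2 = 1.030000.
(Check via u − w = 2F/√(2b): u − w = 29.248852, 2F/√(2b) = 29.248856.)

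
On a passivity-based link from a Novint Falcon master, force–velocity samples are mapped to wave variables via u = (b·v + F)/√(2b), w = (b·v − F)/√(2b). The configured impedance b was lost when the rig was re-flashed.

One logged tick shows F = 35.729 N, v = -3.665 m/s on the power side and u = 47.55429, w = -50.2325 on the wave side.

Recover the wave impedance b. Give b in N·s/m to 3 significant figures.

u + w = -2.67821;  u + w = √(2b)·v, so √(2b) = -2.67821/(-3.665) = 0.73075.
b = (√(2b))²/2 = 0.53400/2 = 0.26700.
(Check via u − w = 2F/√(2b): u − w = 97.78679, 2F/√(2b) = 97.78679.)

b = 0.267 N·s/m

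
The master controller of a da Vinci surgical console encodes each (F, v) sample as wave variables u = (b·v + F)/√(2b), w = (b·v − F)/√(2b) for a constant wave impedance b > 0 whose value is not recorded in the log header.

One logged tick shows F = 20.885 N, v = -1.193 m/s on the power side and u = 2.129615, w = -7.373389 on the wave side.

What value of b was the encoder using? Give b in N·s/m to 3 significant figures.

b = 9.66 N·s/m

u + w = -5.243774;  u + w = √(2b)·v, so √(2b) = -5.243774/(-1.193) = 4.395452.
b = (√(2b))²/2 = 19.319997/2 = 9.659998.
(Check via u − w = 2F/√(2b): u − w = 9.503004, 2F/√(2b) = 9.503005.)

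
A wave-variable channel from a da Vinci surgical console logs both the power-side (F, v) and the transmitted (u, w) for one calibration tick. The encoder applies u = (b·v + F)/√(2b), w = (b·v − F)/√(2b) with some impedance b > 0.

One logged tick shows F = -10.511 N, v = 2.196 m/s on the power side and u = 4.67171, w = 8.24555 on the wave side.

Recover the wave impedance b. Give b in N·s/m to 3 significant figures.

b = 17.3 N·s/m

u + w = 12.9173;  u + w = √(2b)·v, so √(2b) = 12.9173/2.196 = 5.8822.
b = (√(2b))²/2 = 34.6000/2 = 17.3000.
(Check via u − w = 2F/√(2b): u − w = -3.5738, 2F/√(2b) = -3.5738.)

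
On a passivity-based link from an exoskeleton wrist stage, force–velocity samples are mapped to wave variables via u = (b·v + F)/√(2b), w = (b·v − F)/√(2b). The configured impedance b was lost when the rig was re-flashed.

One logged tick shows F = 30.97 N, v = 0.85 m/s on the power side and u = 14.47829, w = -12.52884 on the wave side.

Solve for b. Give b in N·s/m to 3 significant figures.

u + w = 1.9494;  u + w = √(2b)·v, so √(2b) = 1.9494/0.85 = 2.2935.
b = (√(2b))²/2 = 5.2600/2 = 2.6300.
(Check via u − w = 2F/√(2b): u − w = 27.0071, 2F/√(2b) = 27.0071.)

b = 2.63 N·s/m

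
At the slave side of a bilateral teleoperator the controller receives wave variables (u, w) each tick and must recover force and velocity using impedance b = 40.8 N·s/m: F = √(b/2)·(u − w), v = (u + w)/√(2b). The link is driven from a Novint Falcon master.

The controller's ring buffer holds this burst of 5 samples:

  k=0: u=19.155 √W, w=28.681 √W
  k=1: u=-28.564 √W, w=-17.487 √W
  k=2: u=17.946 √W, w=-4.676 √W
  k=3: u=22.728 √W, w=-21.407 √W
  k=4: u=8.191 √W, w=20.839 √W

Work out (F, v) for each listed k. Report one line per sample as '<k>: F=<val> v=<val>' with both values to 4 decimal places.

0: F=-43.0255 v=5.2955
1: F=-50.0308 v=-5.0979
2: F=102.1753 v=1.4690
3: F=199.3417 v=0.1462
4: F=-57.1264 v=3.2137

k=0: u−w=-9.5260, u+w=47.8360; √(b/2)=4.5166, √(2b)=9.0333; F=4.5166×(-9.526)=-43.0255, v=47.8360/9.0333=5.2955
k=1: u−w=-11.0770, u+w=-46.0510; √(b/2)=4.5166, √(2b)=9.0333; F=4.5166×(-11.077)=-50.0308, v=-46.0510/9.0333=-5.0979
k=2: u−w=22.6220, u+w=13.2700; √(b/2)=4.5166, √(2b)=9.0333; F=4.5166×22.622=102.1753, v=13.2700/9.0333=1.4690
k=3: u−w=44.1350, u+w=1.3210; √(b/2)=4.5166, √(2b)=9.0333; F=4.5166×44.135=199.3417, v=1.3210/9.0333=0.1462
k=4: u−w=-12.6480, u+w=29.0300; √(b/2)=4.5166, √(2b)=9.0333; F=4.5166×(-12.648)=-57.1264, v=29.0300/9.0333=3.2137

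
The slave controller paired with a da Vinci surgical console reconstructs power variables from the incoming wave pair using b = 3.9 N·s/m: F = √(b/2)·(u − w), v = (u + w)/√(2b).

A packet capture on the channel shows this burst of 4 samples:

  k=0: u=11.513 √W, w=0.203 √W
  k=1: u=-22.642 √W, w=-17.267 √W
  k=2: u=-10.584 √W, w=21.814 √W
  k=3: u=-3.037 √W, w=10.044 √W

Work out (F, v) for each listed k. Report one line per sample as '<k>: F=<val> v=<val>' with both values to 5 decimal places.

k=0: u−w=11.31000, u+w=11.71600; √(b/2)=1.39642, √(2b)=2.79285; F=1.39642×11.31=15.79356, v=11.71600/2.79285=4.19500
k=1: u−w=-5.37500, u+w=-39.90900; √(b/2)=1.39642, √(2b)=2.79285; F=1.39642×(-5.375)=-7.50578, v=-39.90900/2.79285=-14.28971
k=2: u−w=-32.39800, u+w=11.23000; √(b/2)=1.39642, √(2b)=2.79285; F=1.39642×(-32.398)=-45.24134, v=11.23000/2.79285=4.02099
k=3: u−w=-13.08100, u+w=7.00700; √(b/2)=1.39642, √(2b)=2.79285; F=1.39642×(-13.081)=-18.26662, v=7.00700/2.79285=2.50891

0: F=15.79356 v=4.19500
1: F=-7.50578 v=-14.28971
2: F=-45.24134 v=4.02099
3: F=-18.26662 v=2.50891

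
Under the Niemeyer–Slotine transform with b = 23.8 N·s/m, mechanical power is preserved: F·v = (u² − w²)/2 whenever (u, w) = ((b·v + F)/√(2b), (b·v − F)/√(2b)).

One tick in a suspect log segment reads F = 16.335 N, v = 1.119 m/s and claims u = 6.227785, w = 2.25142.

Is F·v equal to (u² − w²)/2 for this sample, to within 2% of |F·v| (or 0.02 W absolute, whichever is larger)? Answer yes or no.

no

F·v = 16.335×1.119 = 18.278865 W.
(u² − w²)/2 = (38.785306 − 5.068892)/2 = 16.858207 W.
|Δ| = 1.420658;  2% of max(1, |F·v|) = 0.365577.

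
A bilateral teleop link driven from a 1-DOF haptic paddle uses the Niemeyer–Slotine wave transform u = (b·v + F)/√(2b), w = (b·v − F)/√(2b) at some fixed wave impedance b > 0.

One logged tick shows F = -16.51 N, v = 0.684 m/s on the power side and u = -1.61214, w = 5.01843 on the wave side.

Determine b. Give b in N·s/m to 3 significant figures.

u + w = 3.40629;  u + w = √(2b)·v, so √(2b) = 3.40629/0.684 = 4.97996.
b = (√(2b))²/2 = 24.79996/2 = 12.39998.
(Check via u − w = 2F/√(2b): u − w = -6.63057, 2F/√(2b) = -6.63058.)

b = 12.4 N·s/m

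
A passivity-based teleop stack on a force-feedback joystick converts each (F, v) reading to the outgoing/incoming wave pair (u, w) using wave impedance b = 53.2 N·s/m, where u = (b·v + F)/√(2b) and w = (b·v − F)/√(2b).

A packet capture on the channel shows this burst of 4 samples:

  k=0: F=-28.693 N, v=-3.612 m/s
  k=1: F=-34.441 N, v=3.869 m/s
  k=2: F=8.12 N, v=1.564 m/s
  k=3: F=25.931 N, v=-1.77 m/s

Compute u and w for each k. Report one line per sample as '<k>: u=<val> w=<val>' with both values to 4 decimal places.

0: u=-21.4106 w=-15.8473
1: u=16.6155 w=23.2934
2: u=8.8536 w=7.2792
3: u=-6.6149 w=-11.6427

k=0: b·v=53.2×(-3.612)=-192.1584; √(2b)=10.3150; u=(-192.1584+(-28.693))/10.3150=-21.4106, w=(-192.1584−(-28.693))/10.3150=-15.8473
k=1: b·v=53.2×3.869=205.8308; √(2b)=10.3150; u=(205.8308+(-34.441))/10.3150=16.6155, w=(205.8308−(-34.441))/10.3150=23.2934
k=2: b·v=53.2×1.564=83.2048; √(2b)=10.3150; u=(83.2048+8.12)/10.3150=8.8536, w=(83.2048−8.12)/10.3150=7.2792
k=3: b·v=53.2×(-1.77)=-94.1640; √(2b)=10.3150; u=(-94.1640+25.931)/10.3150=-6.6149, w=(-94.1640−25.931)/10.3150=-11.6427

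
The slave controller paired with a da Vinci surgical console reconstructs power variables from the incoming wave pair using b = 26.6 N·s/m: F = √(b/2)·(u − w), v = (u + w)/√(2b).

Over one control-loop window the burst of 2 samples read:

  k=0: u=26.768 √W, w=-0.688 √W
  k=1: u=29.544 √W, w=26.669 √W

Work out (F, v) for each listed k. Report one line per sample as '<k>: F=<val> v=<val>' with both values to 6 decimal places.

0: F=100.129740 v=3.575623
1: F=10.484885 v=7.706922

k=0: u−w=27.456000, u+w=26.080000; √(b/2)=3.646917, √(2b)=7.293833; F=3.646917×27.456=100.129740, v=26.080000/7.293833=3.575623
k=1: u−w=2.875000, u+w=56.213000; √(b/2)=3.646917, √(2b)=7.293833; F=3.646917×2.875=10.484885, v=56.213000/7.293833=7.706922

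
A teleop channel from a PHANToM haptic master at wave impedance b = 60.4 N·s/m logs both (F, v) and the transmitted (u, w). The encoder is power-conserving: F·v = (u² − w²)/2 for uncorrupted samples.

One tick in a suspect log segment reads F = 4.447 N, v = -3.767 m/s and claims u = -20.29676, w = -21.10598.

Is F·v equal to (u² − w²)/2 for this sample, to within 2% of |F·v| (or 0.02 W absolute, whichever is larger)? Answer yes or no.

yes

F·v = 4.447×(-3.767) = -16.75185 W.
(u² − w²)/2 = (411.95847 − 445.46239)/2 = -16.75196 W.
|Δ| = 0.00011;  2% of max(1, |F·v|) = 0.33504.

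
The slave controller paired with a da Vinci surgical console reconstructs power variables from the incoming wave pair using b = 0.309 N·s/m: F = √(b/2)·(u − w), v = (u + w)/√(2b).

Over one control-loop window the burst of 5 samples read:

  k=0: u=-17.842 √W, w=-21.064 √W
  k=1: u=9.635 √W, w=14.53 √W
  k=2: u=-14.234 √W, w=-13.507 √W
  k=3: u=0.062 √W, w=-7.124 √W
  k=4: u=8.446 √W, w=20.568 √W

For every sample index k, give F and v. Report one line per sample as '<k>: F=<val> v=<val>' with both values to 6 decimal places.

k=0: u−w=3.222000, u+w=-38.906000; √(b/2)=0.393065, √(2b)=0.786130; F=0.393065×3.222=1.266455, v=-38.906000/0.786130=-49.490557
k=1: u−w=-4.895000, u+w=24.165000; √(b/2)=0.393065, √(2b)=0.786130; F=0.393065×(-4.895)=-1.924053, v=24.165000/0.786130=30.739200
k=2: u−w=-0.727000, u+w=-27.741000; √(b/2)=0.393065, √(2b)=0.786130; F=0.393065×(-0.727)=-0.285758, v=-27.741000/0.786130=-35.288067
k=3: u−w=7.186000, u+w=-7.062000; √(b/2)=0.393065, √(2b)=0.786130; F=0.393065×7.186=2.824564, v=-7.062000/0.786130=-8.983250
k=4: u−w=-12.122000, u+w=29.014000; √(b/2)=0.393065, √(2b)=0.786130; F=0.393065×(-12.122)=-4.764732, v=29.014000/0.786130=36.907393

0: F=1.266455 v=-49.490557
1: F=-1.924053 v=30.739200
2: F=-0.285758 v=-35.288067
3: F=2.824564 v=-8.983250
4: F=-4.764732 v=36.907393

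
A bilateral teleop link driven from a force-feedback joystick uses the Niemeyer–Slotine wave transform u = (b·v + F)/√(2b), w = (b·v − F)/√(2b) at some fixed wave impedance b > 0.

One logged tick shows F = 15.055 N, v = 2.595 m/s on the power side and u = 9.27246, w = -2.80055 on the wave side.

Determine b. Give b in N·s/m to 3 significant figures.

b = 3.11 N·s/m

u + w = 6.47191;  u + w = √(2b)·v, so √(2b) = 6.47191/2.595 = 2.49399.
b = (√(2b))²/2 = 6.22000/2 = 3.11000.
(Check via u − w = 2F/√(2b): u − w = 12.07301, 2F/√(2b) = 12.07301.)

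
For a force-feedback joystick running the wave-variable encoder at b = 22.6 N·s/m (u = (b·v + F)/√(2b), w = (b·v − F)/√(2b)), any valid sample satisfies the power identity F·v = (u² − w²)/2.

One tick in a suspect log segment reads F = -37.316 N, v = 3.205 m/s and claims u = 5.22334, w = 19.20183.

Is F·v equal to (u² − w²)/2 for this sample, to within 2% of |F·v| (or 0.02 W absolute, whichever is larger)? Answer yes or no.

no

F·v = (-37.316)×3.205 = -119.5978 W.
(u² − w²)/2 = (27.2833 − 368.7103)/2 = -170.7135 W.
|Δ| = 51.1157;  2% of max(1, |F·v|) = 2.3920.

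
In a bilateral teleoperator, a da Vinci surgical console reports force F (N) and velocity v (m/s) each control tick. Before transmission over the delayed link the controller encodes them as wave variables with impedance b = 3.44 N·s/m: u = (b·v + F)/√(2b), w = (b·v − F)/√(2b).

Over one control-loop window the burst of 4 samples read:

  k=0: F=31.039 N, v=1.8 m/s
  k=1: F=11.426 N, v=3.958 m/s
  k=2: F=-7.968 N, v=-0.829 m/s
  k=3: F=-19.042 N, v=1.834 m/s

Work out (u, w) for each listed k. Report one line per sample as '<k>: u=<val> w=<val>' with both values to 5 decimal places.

0: u=14.19419 w=-9.47283
1: u=9.54699 w=0.83475
2: u=-4.12499 w=1.95055
3: u=-4.85443 w=9.66496

k=0: b·v=3.44×1.8=6.19200; √(2b)=2.62298; u=(6.19200+31.039)/2.62298=14.19419, w=(6.19200−31.039)/2.62298=-9.47283
k=1: b·v=3.44×3.958=13.61552; √(2b)=2.62298; u=(13.61552+11.426)/2.62298=9.54699, w=(13.61552−11.426)/2.62298=0.83475
k=2: b·v=3.44×(-0.829)=-2.85176; √(2b)=2.62298; u=(-2.85176+(-7.968))/2.62298=-4.12499, w=(-2.85176−(-7.968))/2.62298=1.95055
k=3: b·v=3.44×1.834=6.30896; √(2b)=2.62298; u=(6.30896+(-19.042))/2.62298=-4.85443, w=(6.30896−(-19.042))/2.62298=9.66496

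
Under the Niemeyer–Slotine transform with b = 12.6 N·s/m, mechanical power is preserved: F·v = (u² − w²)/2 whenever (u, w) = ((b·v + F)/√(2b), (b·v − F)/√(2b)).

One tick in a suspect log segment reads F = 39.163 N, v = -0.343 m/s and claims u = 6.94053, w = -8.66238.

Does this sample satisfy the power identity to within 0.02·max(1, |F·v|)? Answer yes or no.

F·v = 39.163×(-0.343) = -13.43291 W.
(u² − w²)/2 = (48.17096 − 75.03683)/2 = -13.43294 W.
|Δ| = 0.00003;  2% of max(1, |F·v|) = 0.26866.

yes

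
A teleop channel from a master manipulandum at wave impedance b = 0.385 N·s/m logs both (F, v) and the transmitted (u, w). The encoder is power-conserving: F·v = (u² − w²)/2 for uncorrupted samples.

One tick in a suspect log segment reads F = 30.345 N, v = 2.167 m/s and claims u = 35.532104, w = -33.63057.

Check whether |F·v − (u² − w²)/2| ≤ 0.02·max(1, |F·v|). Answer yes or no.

yes

F·v = 30.345×2.167 = 65.757615 W.
(u² − w²)/2 = (1262.530415 − 1131.015239)/2 = 65.757588 W.
|Δ| = 0.000027;  2% of max(1, |F·v|) = 1.315152.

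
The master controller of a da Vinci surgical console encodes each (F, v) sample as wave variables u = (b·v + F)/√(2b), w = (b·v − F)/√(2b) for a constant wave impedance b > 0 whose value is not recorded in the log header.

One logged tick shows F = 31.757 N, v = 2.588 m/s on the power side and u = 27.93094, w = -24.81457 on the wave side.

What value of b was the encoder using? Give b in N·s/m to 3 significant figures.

b = 0.725 N·s/m

u + w = 3.1164;  u + w = √(2b)·v, so √(2b) = 3.1164/2.588 = 1.2042.
b = (√(2b))²/2 = 1.4500/2 = 0.7250.
(Check via u − w = 2F/√(2b): u − w = 52.7455, 2F/√(2b) = 52.7454.)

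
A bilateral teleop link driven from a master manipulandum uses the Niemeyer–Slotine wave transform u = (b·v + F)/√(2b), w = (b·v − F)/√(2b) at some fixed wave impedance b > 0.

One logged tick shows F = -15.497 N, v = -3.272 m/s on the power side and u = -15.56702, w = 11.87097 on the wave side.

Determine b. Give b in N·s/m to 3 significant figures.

u + w = -3.6960;  u + w = √(2b)·v, so √(2b) = -3.6960/(-3.272) = 1.1296.
b = (√(2b))²/2 = 1.2760/2 = 0.6380.
(Check via u − w = 2F/√(2b): u − w = -27.4380, 2F/√(2b) = -27.4380.)

b = 0.638 N·s/m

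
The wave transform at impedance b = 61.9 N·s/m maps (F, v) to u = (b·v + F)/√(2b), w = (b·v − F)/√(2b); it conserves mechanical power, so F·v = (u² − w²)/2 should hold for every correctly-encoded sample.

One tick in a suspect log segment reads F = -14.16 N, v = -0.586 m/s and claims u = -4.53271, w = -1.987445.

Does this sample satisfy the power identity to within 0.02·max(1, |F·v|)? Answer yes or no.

F·v = (-14.16)×(-0.586) = 8.297760 W.
(u² − w²)/2 = (20.545460 − 3.949938)/2 = 8.297761 W.
|Δ| = 0.000001;  2% of max(1, |F·v|) = 0.165955.

yes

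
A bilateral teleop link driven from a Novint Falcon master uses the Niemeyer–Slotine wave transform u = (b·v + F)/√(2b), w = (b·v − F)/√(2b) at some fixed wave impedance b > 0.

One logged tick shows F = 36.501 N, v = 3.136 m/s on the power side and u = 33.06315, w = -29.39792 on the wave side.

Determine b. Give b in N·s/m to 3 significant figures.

u + w = 3.66523;  u + w = √(2b)·v, so √(2b) = 3.66523/3.136 = 1.16876.
b = (√(2b))²/2 = 1.36600/2 = 0.68300.
(Check via u − w = 2F/√(2b): u − w = 62.46107, 2F/√(2b) = 62.46109.)

b = 0.683 N·s/m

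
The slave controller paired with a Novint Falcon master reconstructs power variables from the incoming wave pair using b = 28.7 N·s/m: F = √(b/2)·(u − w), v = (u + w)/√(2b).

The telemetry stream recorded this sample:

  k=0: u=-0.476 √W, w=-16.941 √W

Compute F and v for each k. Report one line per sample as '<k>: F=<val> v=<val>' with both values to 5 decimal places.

0: F=62.37171 v=-2.29889

k=0: u−w=16.46500, u+w=-17.41700; √(b/2)=3.78814, √(2b)=7.57628; F=3.78814×16.465=62.37171, v=-17.41700/7.57628=-2.29889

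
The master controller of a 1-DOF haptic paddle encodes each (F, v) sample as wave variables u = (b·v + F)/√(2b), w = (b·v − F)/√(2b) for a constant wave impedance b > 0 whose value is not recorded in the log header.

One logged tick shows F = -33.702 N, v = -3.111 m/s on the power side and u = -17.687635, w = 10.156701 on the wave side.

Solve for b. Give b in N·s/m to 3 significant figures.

b = 2.93 N·s/m

u + w = -7.530934;  u + w = √(2b)·v, so √(2b) = -7.530934/(-3.111) = 2.420744.
b = (√(2b))²/2 = 5.860001/2 = 2.930000.
(Check via u − w = 2F/√(2b): u − w = -27.844336, 2F/√(2b) = -27.844334.)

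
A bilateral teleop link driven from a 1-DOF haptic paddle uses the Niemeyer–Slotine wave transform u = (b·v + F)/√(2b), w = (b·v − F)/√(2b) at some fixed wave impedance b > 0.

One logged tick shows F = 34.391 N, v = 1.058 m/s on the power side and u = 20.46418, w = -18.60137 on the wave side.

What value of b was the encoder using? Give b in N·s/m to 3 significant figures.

b = 1.55 N·s/m

u + w = 1.8628;  u + w = √(2b)·v, so √(2b) = 1.8628/1.058 = 1.7607.
b = (√(2b))²/2 = 3.1000/2 = 1.5500.
(Check via u − w = 2F/√(2b): u − w = 39.0656, 2F/√(2b) = 39.0654.)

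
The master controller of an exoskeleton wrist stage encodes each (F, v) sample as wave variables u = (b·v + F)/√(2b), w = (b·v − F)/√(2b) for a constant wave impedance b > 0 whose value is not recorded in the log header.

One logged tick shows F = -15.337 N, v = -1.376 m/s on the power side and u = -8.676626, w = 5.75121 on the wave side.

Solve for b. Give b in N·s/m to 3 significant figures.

b = 2.26 N·s/m

u + w = -2.925416;  u + w = √(2b)·v, so √(2b) = -2.925416/(-1.376) = 2.126029.
b = (√(2b))²/2 = 4.520000/2 = 2.260000.
(Check via u − w = 2F/√(2b): u − w = -14.427836, 2F/√(2b) = -14.427837.)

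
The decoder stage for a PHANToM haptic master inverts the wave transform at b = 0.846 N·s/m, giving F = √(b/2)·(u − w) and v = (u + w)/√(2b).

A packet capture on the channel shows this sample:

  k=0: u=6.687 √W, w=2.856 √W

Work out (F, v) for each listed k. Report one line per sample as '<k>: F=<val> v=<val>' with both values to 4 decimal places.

k=0: u−w=3.8310, u+w=9.5430; √(b/2)=0.6504, √(2b)=1.3008; F=0.6504×3.831=2.4916, v=9.5430/1.3008=7.3364

0: F=2.4916 v=7.3364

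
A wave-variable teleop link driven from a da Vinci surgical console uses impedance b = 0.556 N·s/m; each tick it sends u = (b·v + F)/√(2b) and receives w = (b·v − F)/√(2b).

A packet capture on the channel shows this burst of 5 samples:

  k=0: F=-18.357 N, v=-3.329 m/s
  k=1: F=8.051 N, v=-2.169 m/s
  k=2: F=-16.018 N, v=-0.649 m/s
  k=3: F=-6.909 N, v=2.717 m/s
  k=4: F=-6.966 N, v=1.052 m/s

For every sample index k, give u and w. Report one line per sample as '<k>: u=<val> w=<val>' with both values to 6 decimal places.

0: u=-19.163256 w=15.652779
1: u=6.491175 w=-8.778416
2: u=-15.532124 w=14.847744
3: u=-5.119275 w=7.984390
4: u=-6.051212 w=7.160560

k=0: b·v=0.556×(-3.329)=-1.850924; √(2b)=1.054514; u=(-1.850924+(-18.357))/1.054514=-19.163256, w=(-1.850924−(-18.357))/1.054514=15.652779
k=1: b·v=0.556×(-2.169)=-1.205964; √(2b)=1.054514; u=(-1.205964+8.051)/1.054514=6.491175, w=(-1.205964−8.051)/1.054514=-8.778416
k=2: b·v=0.556×(-0.649)=-0.360844; √(2b)=1.054514; u=(-0.360844+(-16.018))/1.054514=-15.532124, w=(-0.360844−(-16.018))/1.054514=14.847744
k=3: b·v=0.556×2.717=1.510652; √(2b)=1.054514; u=(1.510652+(-6.909))/1.054514=-5.119275, w=(1.510652−(-6.909))/1.054514=7.984390
k=4: b·v=0.556×1.052=0.584912; √(2b)=1.054514; u=(0.584912+(-6.966))/1.054514=-6.051212, w=(0.584912−(-6.966))/1.054514=7.160560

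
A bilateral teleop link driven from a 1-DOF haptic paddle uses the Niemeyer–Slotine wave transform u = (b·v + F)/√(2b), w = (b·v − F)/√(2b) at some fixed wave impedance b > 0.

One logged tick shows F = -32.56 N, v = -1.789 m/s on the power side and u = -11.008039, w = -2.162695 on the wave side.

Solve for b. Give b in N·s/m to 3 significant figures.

b = 27.1 N·s/m

u + w = -13.170734;  u + w = √(2b)·v, so √(2b) = -13.170734/(-1.789) = 7.362065.
b = (√(2b))²/2 = 54.199999/2 = 27.099999.
(Check via u − w = 2F/√(2b): u − w = -8.845344, 2F/√(2b) = -8.845345.)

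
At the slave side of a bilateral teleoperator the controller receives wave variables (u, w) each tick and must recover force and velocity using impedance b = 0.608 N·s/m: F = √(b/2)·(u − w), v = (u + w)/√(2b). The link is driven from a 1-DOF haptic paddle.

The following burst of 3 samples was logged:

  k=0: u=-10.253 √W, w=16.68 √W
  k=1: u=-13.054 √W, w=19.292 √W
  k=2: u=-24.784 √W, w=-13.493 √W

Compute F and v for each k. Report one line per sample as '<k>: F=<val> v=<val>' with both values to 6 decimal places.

0: F=-14.849831 v=5.828295
1: F=-17.834354 v=5.656901
2: F=-6.225428 v=-34.711318

k=0: u−w=-26.933000, u+w=6.427000; √(b/2)=0.551362, √(2b)=1.102724; F=0.551362×(-26.933)=-14.849831, v=6.427000/1.102724=5.828295
k=1: u−w=-32.346000, u+w=6.238000; √(b/2)=0.551362, √(2b)=1.102724; F=0.551362×(-32.346)=-17.834354, v=6.238000/1.102724=5.656901
k=2: u−w=-11.291000, u+w=-38.277000; √(b/2)=0.551362, √(2b)=1.102724; F=0.551362×(-11.291)=-6.225428, v=-38.277000/1.102724=-34.711318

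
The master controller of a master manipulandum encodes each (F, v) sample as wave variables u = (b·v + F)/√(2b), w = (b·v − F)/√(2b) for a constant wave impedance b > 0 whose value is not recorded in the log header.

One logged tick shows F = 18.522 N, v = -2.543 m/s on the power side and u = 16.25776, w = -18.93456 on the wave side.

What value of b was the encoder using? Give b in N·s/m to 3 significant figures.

b = 0.554 N·s/m

u + w = -2.6768;  u + w = √(2b)·v, so √(2b) = -2.6768/(-2.543) = 1.0526.
b = (√(2b))²/2 = 1.1080/2 = 0.5540.
(Check via u − w = 2F/√(2b): u − w = 35.1923, 2F/√(2b) = 35.1924.)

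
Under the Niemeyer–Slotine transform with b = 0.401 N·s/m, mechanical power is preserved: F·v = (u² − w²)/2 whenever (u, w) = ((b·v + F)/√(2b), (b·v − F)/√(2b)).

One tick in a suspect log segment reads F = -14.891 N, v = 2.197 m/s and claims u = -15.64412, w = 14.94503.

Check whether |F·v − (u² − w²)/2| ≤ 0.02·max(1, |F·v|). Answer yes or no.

no

F·v = (-14.891)×2.197 = -32.71553 W.
(u² − w²)/2 = (244.73849 − 223.35392)/2 = 10.69228 W.
|Δ| = 43.40781;  2% of max(1, |F·v|) = 0.65431.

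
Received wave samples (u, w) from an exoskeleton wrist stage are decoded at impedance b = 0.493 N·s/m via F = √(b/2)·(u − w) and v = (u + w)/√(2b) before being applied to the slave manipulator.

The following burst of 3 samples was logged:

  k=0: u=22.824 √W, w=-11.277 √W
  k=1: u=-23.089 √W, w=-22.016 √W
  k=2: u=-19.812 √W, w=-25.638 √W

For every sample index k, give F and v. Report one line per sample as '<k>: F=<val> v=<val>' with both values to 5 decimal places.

0: F=16.93073 v=11.62869
1: F=-0.53273 v=-45.42409
2: F=2.89254 v=-45.77153

k=0: u−w=34.10100, u+w=11.54700; √(b/2)=0.49649, √(2b)=0.99298; F=0.49649×34.101=16.93073, v=11.54700/0.99298=11.62869
k=1: u−w=-1.07300, u+w=-45.10500; √(b/2)=0.49649, √(2b)=0.99298; F=0.49649×(-1.073)=-0.53273, v=-45.10500/0.99298=-45.42409
k=2: u−w=5.82600, u+w=-45.45000; √(b/2)=0.49649, √(2b)=0.99298; F=0.49649×5.826=2.89254, v=-45.45000/0.99298=-45.77153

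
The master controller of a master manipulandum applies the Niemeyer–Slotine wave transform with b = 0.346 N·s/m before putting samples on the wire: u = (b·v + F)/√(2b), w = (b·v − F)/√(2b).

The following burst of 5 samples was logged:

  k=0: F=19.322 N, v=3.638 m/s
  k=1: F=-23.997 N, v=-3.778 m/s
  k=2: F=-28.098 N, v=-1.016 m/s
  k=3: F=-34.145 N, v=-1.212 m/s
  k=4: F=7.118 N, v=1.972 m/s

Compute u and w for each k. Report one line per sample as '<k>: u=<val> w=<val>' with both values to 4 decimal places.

0: u=24.7405 w=-21.7142
1: u=-30.4186 w=27.2758
2: u=-34.1997 w=33.3545
3: u=-41.5504 w=40.5422
4: u=9.3769 w=-7.7365

k=0: b·v=0.346×3.638=1.2587; √(2b)=0.8319; u=(1.2587+19.322)/0.8319=24.7405, w=(1.2587−19.322)/0.8319=-21.7142
k=1: b·v=0.346×(-3.778)=-1.3072; √(2b)=0.8319; u=(-1.3072+(-23.997))/0.8319=-30.4186, w=(-1.3072−(-23.997))/0.8319=27.2758
k=2: b·v=0.346×(-1.016)=-0.3515; √(2b)=0.8319; u=(-0.3515+(-28.098))/0.8319=-34.1997, w=(-0.3515−(-28.098))/0.8319=33.3545
k=3: b·v=0.346×(-1.212)=-0.4194; √(2b)=0.8319; u=(-0.4194+(-34.145))/0.8319=-41.5504, w=(-0.4194−(-34.145))/0.8319=40.5422
k=4: b·v=0.346×1.972=0.6823; √(2b)=0.8319; u=(0.6823+7.118)/0.8319=9.3769, w=(0.6823−7.118)/0.8319=-7.7365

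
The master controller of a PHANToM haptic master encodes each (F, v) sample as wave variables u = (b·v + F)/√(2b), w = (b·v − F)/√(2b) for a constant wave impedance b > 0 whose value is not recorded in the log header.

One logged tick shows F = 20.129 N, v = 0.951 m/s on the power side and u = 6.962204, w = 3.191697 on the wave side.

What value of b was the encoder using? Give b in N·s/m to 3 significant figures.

u + w = 10.153901;  u + w = √(2b)·v, so √(2b) = 10.153901/0.951 = 10.677078.
b = (√(2b))²/2 = 113.999991/2 = 56.999995.
(Check via u − w = 2F/√(2b): u − w = 3.770507, 2F/√(2b) = 3.770507.)

b = 57 N·s/m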